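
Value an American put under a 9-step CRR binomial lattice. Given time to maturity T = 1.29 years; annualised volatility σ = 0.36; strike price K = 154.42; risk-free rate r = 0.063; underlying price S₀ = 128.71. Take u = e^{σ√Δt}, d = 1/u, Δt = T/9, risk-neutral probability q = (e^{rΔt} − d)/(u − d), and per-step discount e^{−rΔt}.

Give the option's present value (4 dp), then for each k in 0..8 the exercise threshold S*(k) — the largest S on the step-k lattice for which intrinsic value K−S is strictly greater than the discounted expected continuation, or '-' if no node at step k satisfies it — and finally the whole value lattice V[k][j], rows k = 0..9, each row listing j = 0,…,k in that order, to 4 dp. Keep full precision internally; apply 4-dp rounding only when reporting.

Δt=0.14333, u=1.14602, d=0.87259, q=0.49915, disc=e^(-rΔt)=0.99101
k=9 terminal: V=max(K-S,0) → 116.6726 104.8441 89.3090 68.9060 42.1094 6.9160 0.0000 0.0000 0.0000 0.0000
k=8: j=0 S=43.2593 intr=111.1607 cont=109.7726 V=111.1607[EX]; j=1 S=56.8149 intr=97.6051 cont=96.2169 V=97.6051[EX]; j=2 S=74.6184 intr=79.8016 cont=78.4135 V=79.8016[EX]; j=3 S=98.0007 intr=56.4193 cont=55.0312 V=56.4193[EX]; j=4 S=128.7100 intr=25.7100 cont=24.3219 V=25.7100[EX]; j=5 S=169.0424 intr=0.0000 cont=3.4327 V=3.4327[hold]; j=6 S=222.0132 intr=0.0000 cont=0.0000 V=0.0000[hold]; j=7 S=291.5830 intr=0.0000 cont=0.0000 V=0.0000[hold]; j=8 S=382.9530 intr=0.0000 cont=0.0000 V=0.0000[hold]  S*(8)=128.7100
k=7: j=0 S=49.5759 intr=104.8441 cont=103.4559 V=104.8441[EX]; j=1 S=65.1110 intr=89.3090 cont=87.9209 V=89.3090[EX]; j=2 S=85.5140 intr=68.9060 cont=67.5178 V=68.9060[EX]; j=3 S=112.3106 intr=42.1094 cont=40.7213 V=42.1094[EX]; j=4 S=147.5040 intr=6.9160 cont=14.4591 V=14.4591[hold]; j=5 S=193.7257 intr=0.0000 cont=1.7038 V=1.7038[hold]; j=6 S=254.4313 intr=0.0000 cont=0.0000 V=0.0000[hold]; j=7 S=334.1595 intr=0.0000 cont=0.0000 V=0.0000[hold]  S*(7)=112.3106
k=6: j=0 S=56.8149 intr=97.6051 cont=96.2169 V=97.6051[EX]; j=1 S=74.6184 intr=79.8016 cont=78.4135 V=79.8016[EX]; j=2 S=98.0007 intr=56.4193 cont=55.0312 V=56.4193[EX]; j=3 S=128.7100 intr=25.7100 cont=28.0532 V=28.0532[hold]; j=4 S=169.0424 intr=0.0000 cont=8.0195 V=8.0195[hold]; j=5 S=222.0132 intr=0.0000 cont=0.8457 V=0.8457[hold]; j=6 S=291.5830 intr=0.0000 cont=0.0000 V=0.0000[hold]  S*(6)=98.0007
k=5: j=0 S=65.1110 intr=89.3090 cont=87.9209 V=89.3090[EX]; j=1 S=85.5140 intr=68.9060 cont=67.5178 V=68.9060[EX]; j=2 S=112.3106 intr=42.1094 cont=41.8804 V=42.1094[EX]; j=3 S=147.5040 intr=6.9160 cont=17.8910 V=17.8910[hold]; j=4 S=193.7257 intr=0.0000 cont=4.3987 V=4.3987[hold]; j=5 S=254.4313 intr=0.0000 cont=0.4197 V=0.4197[hold]  S*(5)=112.3106
k=4: j=0 S=74.6184 intr=79.8016 cont=78.4135 V=79.8016[EX]; j=1 S=98.0007 intr=56.4193 cont=55.0312 V=56.4193[EX]; j=2 S=128.7100 intr=25.7100 cont=29.7509 V=29.7509[hold]; j=3 S=169.0424 intr=0.0000 cont=11.0560 V=11.0560[hold]; j=4 S=222.0132 intr=0.0000 cont=2.3909 V=2.3909[hold]  S*(4)=98.0007
k=3: j=0 S=85.5140 intr=68.9060 cont=67.5178 V=68.9060[EX]; j=1 S=112.3106 intr=42.1094 cont=42.7202 V=42.7202[hold]; j=2 S=147.5040 intr=6.9160 cont=20.2357 V=20.2357[hold]; j=3 S=193.7257 intr=0.0000 cont=6.6703 V=6.6703[hold]  S*(3)=85.5140
k=2: j=0 S=98.0007 intr=56.4193 cont=55.3333 V=56.4193[EX]; j=1 S=128.7100 intr=25.7100 cont=31.2138 V=31.2138[hold]; j=2 S=169.0424 intr=0.0000 cont=13.3434 V=13.3434[hold]  S*(2)=98.0007
k=1: j=0 S=112.3106 intr=42.1094 cont=43.4439 V=43.4439[hold]; j=1 S=147.5040 intr=6.9160 cont=22.0934 V=22.0934[hold]  S*(1)=-
k=0: j=0 S=128.7100 intr=25.7100 cont=32.4920 V=32.4920[hold]  S*(0)=-

price = 32.4920
boundary = - - 98.0007 85.5140 98.0007 112.3106 98.0007 112.3106 128.7100
tree:
32.4920
43.4439 22.0934
56.4193 31.2138 13.3434
68.9060 42.7202 20.2357 6.6703
79.8016 56.4193 29.7509 11.0560 2.3909
89.3090 68.9060 42.1094 17.8910 4.3987 0.4197
97.6051 79.8016 56.4193 28.0532 8.0195 0.8457 0.0000
104.8441 89.3090 68.9060 42.1094 14.4591 1.7038 0.0000 0.0000
111.1607 97.6051 79.8016 56.4193 25.7100 3.4327 0.0000 0.0000 0.0000
116.6726 104.8441 89.3090 68.9060 42.1094 6.9160 0.0000 0.0000 0.0000 0.0000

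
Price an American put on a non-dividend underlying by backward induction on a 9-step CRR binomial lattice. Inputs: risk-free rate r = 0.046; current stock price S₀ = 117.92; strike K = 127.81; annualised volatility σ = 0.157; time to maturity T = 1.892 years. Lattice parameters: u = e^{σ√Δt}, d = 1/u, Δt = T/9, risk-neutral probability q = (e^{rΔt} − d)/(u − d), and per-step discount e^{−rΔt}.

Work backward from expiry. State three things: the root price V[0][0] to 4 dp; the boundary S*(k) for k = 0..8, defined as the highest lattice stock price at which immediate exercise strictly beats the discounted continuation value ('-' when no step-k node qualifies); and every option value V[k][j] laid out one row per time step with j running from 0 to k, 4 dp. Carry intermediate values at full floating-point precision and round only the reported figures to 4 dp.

Δt=0.21022  u=1.07464  d=0.93055  q=0.54945  discount=0.99038
step 9 (expiry): payoffs max(K−S,0) = 66.1185 56.5657 45.5336 32.7933 18.0801 1.0886 0.0000 0.0000 0.0000 0.0000
step 8: (k=8,j=0): S=66.2961, (K−S)⁺=61.5139, hold=60.2839 ⇒ V=61.5139 exercise | (k=8,j=1): S=76.5619, (K−S)⁺=51.2481, hold=50.0181 ⇒ V=51.2481 exercise | (k=8,j=2): S=88.4174, (K−S)⁺=39.3926, hold=38.1626 ⇒ V=39.3926 exercise | (k=8,j=3): S=102.1086, (K−S)⁺=25.7014, hold=24.4714 ⇒ V=25.7014 exercise | (k=8,j=4): S=117.9200, (K−S)⁺=9.8900, hold=8.6600 ⇒ V=9.8900 exercise | (k=8,j=5): S=136.1797, (K−S)⁺=0.0000, hold=0.4858 ⇒ V=0.4858 continue | (k=8,j=6): S=157.2669, (K−S)⁺=0.0000, hold=0.0000 ⇒ V=0.0000 continue | (k=8,j=7): S=181.6194, (K−S)⁺=0.0000, hold=0.0000 ⇒ V=0.0000 continue | (k=8,j=8): S=209.7429, (K−S)⁺=0.0000, hold=0.0000 ⇒ V=0.0000 continue  boundary S*=117.9200
step 7: (k=7,j=0): S=71.2443, (K−S)⁺=56.5657, hold=55.3357 ⇒ V=56.5657 exercise | (k=7,j=1): S=82.2764, (K−S)⁺=45.5336, hold=44.3036 ⇒ V=45.5336 exercise | (k=7,j=2): S=95.0167, (K−S)⁺=32.7933, hold=31.5633 ⇒ V=32.7933 exercise | (k=7,j=3): S=109.7299, (K−S)⁺=18.0801, hold=16.8501 ⇒ V=18.0801 exercise | (k=7,j=4): S=126.7214, (K−S)⁺=1.0886, hold=4.6774 ⇒ V=4.6774 continue | (k=7,j=5): S=146.3440, (K−S)⁺=0.0000, hold=0.2168 ⇒ V=0.2168 continue | (k=7,j=6): S=169.0051, (K−S)⁺=0.0000, hold=0.0000 ⇒ V=0.0000 continue | (k=7,j=7): S=195.1753, (K−S)⁺=0.0000, hold=0.0000 ⇒ V=0.0000 continue  boundary S*=109.7299
step 6: (k=6,j=0): S=76.5619, (K−S)⁺=51.2481, hold=50.0181 ⇒ V=51.2481 exercise | (k=6,j=1): S=88.4174, (K−S)⁺=39.3926, hold=38.1626 ⇒ V=39.3926 exercise | (k=6,j=2): S=102.1086, (K−S)⁺=25.7014, hold=24.4714 ⇒ V=25.7014 exercise | (k=6,j=3): S=117.9200, (K−S)⁺=9.8900, hold=10.6129 ⇒ V=10.6129 continue | (k=6,j=4): S=136.1797, (K−S)⁺=0.0000, hold=2.2051 ⇒ V=2.2051 continue | (k=6,j=5): S=157.2669, (K−S)⁺=0.0000, hold=0.0967 ⇒ V=0.0967 continue | (k=6,j=6): S=181.6194, (K−S)⁺=0.0000, hold=0.0000 ⇒ V=0.0000 continue  boundary S*=102.1086
step 5: (k=5,j=0): S=82.2764, (K−S)⁺=45.5336, hold=44.3036 ⇒ V=45.5336 exercise | (k=5,j=1): S=95.0167, (K−S)⁺=32.7933, hold=31.5633 ⇒ V=32.7933 exercise | (k=5,j=2): S=109.7299, (K−S)⁺=18.0801, hold=17.2435 ⇒ V=18.0801 exercise | (k=5,j=3): S=126.7214, (K−S)⁺=1.0886, hold=5.9356 ⇒ V=5.9356 continue | (k=5,j=4): S=146.3440, (K−S)⁺=0.0000, hold=1.0366 ⇒ V=1.0366 continue | (k=5,j=5): S=169.0051, (K−S)⁺=0.0000, hold=0.0432 ⇒ V=0.0432 continue  boundary S*=109.7299
step 4: (k=4,j=0): S=88.4174, (K−S)⁺=39.3926, hold=38.1626 ⇒ V=39.3926 exercise | (k=4,j=1): S=102.1086, (K−S)⁺=25.7014, hold=24.4714 ⇒ V=25.7014 exercise | (k=4,j=2): S=117.9200, (K−S)⁺=9.8900, hold=11.2975 ⇒ V=11.2975 continue | (k=4,j=3): S=136.1797, (K−S)⁺=0.0000, hold=3.2126 ⇒ V=3.2126 continue | (k=4,j=4): S=157.2669, (K−S)⁺=0.0000, hold=0.4860 ⇒ V=0.4860 continue  boundary S*=102.1086
step 3: (k=3,j=0): S=95.0167, (K−S)⁺=32.7933, hold=31.5633 ⇒ V=32.7933 exercise | (k=3,j=1): S=109.7299, (K−S)⁺=18.0801, hold=17.6160 ⇒ V=18.0801 exercise | (k=3,j=2): S=126.7214, (K−S)⁺=1.0886, hold=6.7893 ⇒ V=6.7893 continue | (k=3,j=3): S=146.3440, (K−S)⁺=0.0000, hold=1.6980 ⇒ V=1.6980 continue  boundary S*=109.7299
step 2: (k=2,j=0): S=102.1086, (K−S)⁺=25.7014, hold=24.4714 ⇒ V=25.7014 exercise | (k=2,j=1): S=117.9200, (K−S)⁺=9.8900, hold=11.7621 ⇒ V=11.7621 continue | (k=2,j=2): S=136.1797, (K−S)⁺=0.0000, hold=3.9535 ⇒ V=3.9535 continue  boundary S*=102.1086
step 1: (k=1,j=0): S=109.7299, (K−S)⁺=18.0801, hold=17.8688 ⇒ V=18.0801 exercise | (k=1,j=1): S=126.7214, (K−S)⁺=1.0886, hold=7.3998 ⇒ V=7.3998 continue  boundary S*=109.7299
step 0: (k=0,j=0): S=117.9200, (K−S)⁺=9.8900, hold=12.0943 ⇒ V=12.0943 continue  boundary S*=-

price = 12.0943
boundary = - 109.7299 102.1086 109.7299 102.1086 109.7299 102.1086 109.7299 117.9200
tree:
12.0943
18.0801 7.3998
25.7014 11.7621 3.9535
32.7933 18.0801 6.7893 1.6980
39.3926 25.7014 11.2975 3.2126 0.4860
45.5336 32.7933 18.0801 5.9356 1.0366 0.0432
51.2481 39.3926 25.7014 10.6129 2.2051 0.0967 0.0000
56.5657 45.5336 32.7933 18.0801 4.6774 0.2168 0.0000 0.0000
61.5139 51.2481 39.3926 25.7014 9.8900 0.4858 0.0000 0.0000 0.0000
66.1185 56.5657 45.5336 32.7933 18.0801 1.0886 0.0000 0.0000 0.0000 0.0000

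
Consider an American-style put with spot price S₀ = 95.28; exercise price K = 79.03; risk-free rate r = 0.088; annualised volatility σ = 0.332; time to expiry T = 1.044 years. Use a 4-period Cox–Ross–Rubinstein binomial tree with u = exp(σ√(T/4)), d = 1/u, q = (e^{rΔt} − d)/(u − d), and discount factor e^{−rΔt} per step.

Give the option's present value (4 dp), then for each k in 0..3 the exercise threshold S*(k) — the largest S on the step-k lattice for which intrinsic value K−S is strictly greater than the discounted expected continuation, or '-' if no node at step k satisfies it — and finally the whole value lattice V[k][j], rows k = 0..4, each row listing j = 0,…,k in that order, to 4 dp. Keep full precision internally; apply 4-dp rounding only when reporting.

Δt=0.26100, u=1.18485, d=0.84399, q=0.52586, disc=e^(-rΔt)=0.97729
k=4 terminal: V=max(K-S,0) → 30.6847 11.1600 0.0000 0.0000 0.0000
k=3: j=0 S=57.2817 intr=21.7483 cont=19.9538 V=21.7483[EX]; j=1 S=80.4155 intr=0.0000 cont=5.1712 V=5.1712[hold]; j=2 S=112.8921 intr=0.0000 cont=0.0000 V=0.0000[hold]; j=3 S=158.4847 intr=0.0000 cont=0.0000 V=0.0000[hold]  S*(3)=57.2817
k=2: j=0 S=67.8700 intr=11.1600 cont=12.7351 V=12.7351[hold]; j=1 S=95.2800 intr=0.0000 cont=2.3962 V=2.3962[hold]; j=2 S=133.7598 intr=0.0000 cont=0.0000 V=0.0000[hold]  S*(2)=-
k=1: j=0 S=80.4155 intr=0.0000 cont=7.1326 V=7.1326[hold]; j=1 S=112.8921 intr=0.0000 cont=1.1103 V=1.1103[hold]  S*(1)=-
k=0: j=0 S=95.2800 intr=0.0000 cont=3.8757 V=3.8757[hold]  S*(0)=-

price = 3.8757
boundary = - - - 57.2817
tree:
3.8757
7.1326 1.1103
12.7351 2.3962 0.0000
21.7483 5.1712 0.0000 0.0000
30.6847 11.1600 0.0000 0.0000 0.0000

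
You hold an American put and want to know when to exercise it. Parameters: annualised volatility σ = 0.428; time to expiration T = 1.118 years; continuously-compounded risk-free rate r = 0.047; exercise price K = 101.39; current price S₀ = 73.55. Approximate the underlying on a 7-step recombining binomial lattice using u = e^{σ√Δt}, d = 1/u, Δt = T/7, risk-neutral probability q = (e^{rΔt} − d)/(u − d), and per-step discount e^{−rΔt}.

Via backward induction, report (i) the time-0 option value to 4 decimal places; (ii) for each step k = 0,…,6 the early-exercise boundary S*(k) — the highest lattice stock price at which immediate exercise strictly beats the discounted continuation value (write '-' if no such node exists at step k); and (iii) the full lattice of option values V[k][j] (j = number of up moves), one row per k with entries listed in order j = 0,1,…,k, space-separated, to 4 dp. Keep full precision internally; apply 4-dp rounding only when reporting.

Δt=0.15971, u=1.18655, d=0.84278, q=0.47926, disc=e^(-rΔt)=0.99252
k=7 terminal: V=max(K-S,0) → 79.1779 70.1178 57.3621 39.4034 14.1195 0.0000 0.0000 0.0000
k=6: j=0 S=26.3557 intr=75.0343 cont=74.2761 V=75.0343[EX]; j=1 S=37.1059 intr=64.2841 cont=63.5258 V=64.2841[EX]; j=2 S=52.2412 intr=49.1488 cont=48.3906 V=49.1488[EX]; j=3 S=73.5500 intr=27.8400 cont=27.0818 V=27.8400[EX]; j=4 S=103.5505 intr=0.0000 cont=7.2976 V=7.2976[hold]; j=5 S=145.7880 intr=0.0000 cont=0.0000 V=0.0000[hold]; j=6 S=205.2539 intr=0.0000 cont=0.0000 V=0.0000[hold]  S*(6)=73.5500
k=5: j=0 S=31.2722 intr=70.1178 cont=69.3595 V=70.1178[EX]; j=1 S=44.0279 intr=57.3621 cont=56.6038 V=57.3621[EX]; j=2 S=61.9866 intr=39.4034 cont=38.6451 V=39.4034[EX]; j=3 S=87.2705 intr=14.1195 cont=17.8603 V=17.8603[hold]; j=4 S=122.8675 intr=0.0000 cont=3.7717 V=3.7717[hold]; j=5 S=172.9843 intr=0.0000 cont=0.0000 V=0.0000[hold]  S*(5)=61.9866
k=4: j=0 S=37.1059 intr=64.2841 cont=63.5258 V=64.2841[EX]; j=1 S=52.2412 intr=49.1488 cont=48.3906 V=49.1488[EX]; j=2 S=73.5500 intr=27.8400 cont=28.8611 V=28.8611[hold]; j=3 S=103.5505 intr=0.0000 cont=11.0251 V=11.0251[hold]; j=4 S=145.7880 intr=0.0000 cont=1.9494 V=1.9494[hold]  S*(4)=52.2412
k=3: j=0 S=44.0279 intr=57.3621 cont=56.6038 V=57.3621[EX]; j=1 S=61.9866 intr=39.4034 cont=39.1309 V=39.4034[EX]; j=2 S=87.2705 intr=14.1195 cont=20.1611 V=20.1611[hold]; j=3 S=122.8675 intr=0.0000 cont=6.6256 V=6.6256[hold]  S*(3)=61.9866
k=2: j=0 S=52.2412 intr=49.1488 cont=48.3906 V=49.1488[EX]; j=1 S=73.5500 intr=27.8400 cont=29.9556 V=29.9556[hold]; j=2 S=103.5505 intr=0.0000 cont=13.5718 V=13.5718[hold]  S*(2)=52.2412
k=1: j=0 S=61.9866 intr=39.4034 cont=39.6515 V=39.6515[hold]; j=1 S=87.2705 intr=14.1195 cont=21.9382 V=21.9382[hold]  S*(1)=-
k=0: j=0 S=73.5500 intr=27.8400 cont=30.9292 V=30.9292[hold]  S*(0)=-

price = 30.9292
boundary = - - 52.2412 61.9866 52.2412 61.9866 73.5500
tree:
30.9292
39.6515 21.9382
49.1488 29.9556 13.5718
57.3621 39.4034 20.1611 6.6256
64.2841 49.1488 28.8611 11.0251 1.9494
70.1178 57.3621 39.4034 17.8603 3.7717 0.0000
75.0343 64.2841 49.1488 27.8400 7.2976 0.0000 0.0000
79.1779 70.1178 57.3621 39.4034 14.1195 0.0000 0.0000 0.0000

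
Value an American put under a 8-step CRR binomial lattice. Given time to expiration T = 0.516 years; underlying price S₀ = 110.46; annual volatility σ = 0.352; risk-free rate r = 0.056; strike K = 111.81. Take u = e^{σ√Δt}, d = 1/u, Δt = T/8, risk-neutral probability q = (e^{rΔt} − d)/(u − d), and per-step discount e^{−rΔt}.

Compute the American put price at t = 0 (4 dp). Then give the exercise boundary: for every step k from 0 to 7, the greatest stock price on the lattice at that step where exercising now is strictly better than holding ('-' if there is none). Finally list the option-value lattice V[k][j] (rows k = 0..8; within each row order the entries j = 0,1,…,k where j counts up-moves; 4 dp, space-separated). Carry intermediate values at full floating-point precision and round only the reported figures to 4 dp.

Δt=0.06450  u=1.09351  d=0.91448  q=0.49788  discount=0.99639
step 8 (expiry): payoffs max(K−S,0) = 57.7833 47.2063 34.5585 19.4347 1.3500 0.0000 0.0000 0.0000 0.0000
step 7: (k=7,j=0): S=59.0790, (K−S)⁺=52.7310, hold=52.3279 ⇒ V=52.7310 exercise | (k=7,j=1): S=70.6451, (K−S)⁺=41.1649, hold=40.7618 ⇒ V=41.1649 exercise | (k=7,j=2): S=84.4756, (K−S)⁺=27.3344, hold=26.9313 ⇒ V=27.3344 exercise | (k=7,j=3): S=101.0137, (K−S)⁺=10.7963, hold=10.3931 ⇒ V=10.7963 exercise | (k=7,j=4): S=120.7896, (K−S)⁺=0.0000, hold=0.6754 ⇒ V=0.6754 continue | (k=7,j=5): S=144.4371, (K−S)⁺=0.0000, hold=0.0000 ⇒ V=0.0000 continue | (k=7,j=6): S=172.7142, (K−S)⁺=0.0000, hold=0.0000 ⇒ V=0.0000 continue | (k=7,j=7): S=206.5271, (K−S)⁺=0.0000, hold=0.0000 ⇒ V=0.0000 continue  boundary S*=101.0137
step 6: (k=6,j=0): S=64.6037, (K−S)⁺=47.2063, hold=46.8032 ⇒ V=47.2063 exercise | (k=6,j=1): S=77.2515, (K−S)⁺=34.5585, hold=34.1554 ⇒ V=34.5585 exercise | (k=6,j=2): S=92.3753, (K−S)⁺=19.4347, hold=19.0316 ⇒ V=19.4347 exercise | (k=6,j=3): S=110.4600, (K−S)⁺=1.3500, hold=5.7366 ⇒ V=5.7366 continue | (k=6,j=4): S=132.0852, (K−S)⁺=0.0000, hold=0.3379 ⇒ V=0.3379 continue | (k=6,j=5): S=157.9441, (K−S)⁺=0.0000, hold=0.0000 ⇒ V=0.0000 continue | (k=6,j=6): S=188.8655, (K−S)⁺=0.0000, hold=0.0000 ⇒ V=0.0000 continue  boundary S*=92.3753
step 5: (k=5,j=0): S=70.6451, (K−S)⁺=41.1649, hold=40.7618 ⇒ V=41.1649 exercise | (k=5,j=1): S=84.4756, (K−S)⁺=27.3344, hold=26.9313 ⇒ V=27.3344 exercise | (k=5,j=2): S=101.0137, (K−S)⁺=10.7963, hold=12.5692 ⇒ V=12.5692 continue | (k=5,j=3): S=120.7896, (K−S)⁺=0.0000, hold=3.0377 ⇒ V=3.0377 continue | (k=5,j=4): S=144.4371, (K−S)⁺=0.0000, hold=0.1691 ⇒ V=0.1691 continue | (k=5,j=5): S=172.7142, (K−S)⁺=0.0000, hold=0.0000 ⇒ V=0.0000 continue  boundary S*=84.4756
step 4: (k=4,j=0): S=77.2515, (K−S)⁺=34.5585, hold=34.1554 ⇒ V=34.5585 exercise | (k=4,j=1): S=92.3753, (K−S)⁺=19.4347, hold=19.9111 ⇒ V=19.9111 continue | (k=4,j=2): S=110.4600, (K−S)⁺=1.3500, hold=7.7955 ⇒ V=7.7955 continue | (k=4,j=3): S=132.0852, (K−S)⁺=0.0000, hold=1.6037 ⇒ V=1.6037 continue | (k=4,j=4): S=157.9441, (K−S)⁺=0.0000, hold=0.0846 ⇒ V=0.0846 continue  boundary S*=77.2515
step 3: (k=3,j=0): S=84.4756, (K−S)⁺=27.3344, hold=27.1676 ⇒ V=27.3344 exercise | (k=3,j=1): S=101.0137, (K−S)⁺=10.7963, hold=13.8290 ⇒ V=13.8290 continue | (k=3,j=2): S=120.7896, (K−S)⁺=0.0000, hold=4.6957 ⇒ V=4.6957 continue | (k=3,j=3): S=144.4371, (K−S)⁺=0.0000, hold=0.8443 ⇒ V=0.8443 continue  boundary S*=84.4756
step 2: (k=2,j=0): S=92.3753, (K−S)⁺=19.4347, hold=20.5360 ⇒ V=20.5360 continue | (k=2,j=1): S=110.4600, (K−S)⁺=1.3500, hold=9.2483 ⇒ V=9.2483 continue | (k=2,j=2): S=132.0852, (K−S)⁺=0.0000, hold=2.7682 ⇒ V=2.7682 continue  boundary S*=-
step 1: (k=1,j=0): S=101.0137, (K−S)⁺=10.7963, hold=14.8623 ⇒ V=14.8623 continue | (k=1,j=1): S=120.7896, (K−S)⁺=0.0000, hold=6.0003 ⇒ V=6.0003 continue  boundary S*=-
step 0: (k=0,j=0): S=110.4600, (K−S)⁺=1.3500, hold=10.4124 ⇒ V=10.4124 continue  boundary S*=-

price = 10.4124
boundary = - - - 84.4756 77.2515 84.4756 92.3753 101.0137
tree:
10.4124
14.8623 6.0003
20.5360 9.2483 2.7682
27.3344 13.8290 4.6957 0.8443
34.5585 19.9111 7.7955 1.6037 0.0846
41.1649 27.3344 12.5692 3.0377 0.1691 0.0000
47.2063 34.5585 19.4347 5.7366 0.3379 0.0000 0.0000
52.7310 41.1649 27.3344 10.7963 0.6754 0.0000 0.0000 0.0000
57.7833 47.2063 34.5585 19.4347 1.3500 0.0000 0.0000 0.0000 0.0000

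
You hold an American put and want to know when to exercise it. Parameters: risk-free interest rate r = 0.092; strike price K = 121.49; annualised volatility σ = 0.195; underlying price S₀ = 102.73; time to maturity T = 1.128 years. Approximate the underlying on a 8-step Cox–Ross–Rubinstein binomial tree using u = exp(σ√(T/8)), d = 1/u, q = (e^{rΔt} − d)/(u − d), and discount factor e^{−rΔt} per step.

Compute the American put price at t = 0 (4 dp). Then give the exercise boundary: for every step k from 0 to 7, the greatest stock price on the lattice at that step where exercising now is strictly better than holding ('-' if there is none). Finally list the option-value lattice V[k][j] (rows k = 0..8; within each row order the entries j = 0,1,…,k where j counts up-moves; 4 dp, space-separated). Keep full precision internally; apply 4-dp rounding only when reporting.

Δt=0.14100  u=1.07597  d=0.92939  q=0.57078  discount=0.98711
step 8 (expiry): payoffs max(K−S,0) = 64.3031 55.2841 44.8427 32.7546 18.7600 2.5583 0.0000 0.0000 0.0000
step 7: (k=7,j=0): S=61.5314, (K−S)⁺=59.9586, hold=58.3928 ⇒ V=59.9586 exercise | (k=7,j=1): S=71.2356, (K−S)⁺=50.2544, hold=48.6887 ⇒ V=50.2544 exercise | (k=7,j=2): S=82.4702, (K−S)⁺=39.0198, hold=37.4540 ⇒ V=39.0198 exercise | (k=7,j=3): S=95.4767, (K−S)⁺=26.0133, hold=24.4476 ⇒ V=26.0133 exercise | (k=7,j=4): S=110.5344, (K−S)⁺=10.9556, hold=9.3898 ⇒ V=10.9556 exercise | (k=7,j=5): S=127.9669, (K−S)⁺=0.0000, hold=1.0839 ⇒ V=1.0839 continue | (k=7,j=6): S=148.1487, (K−S)⁺=0.0000, hold=0.0000 ⇒ V=0.0000 continue | (k=7,j=7): S=171.5134, (K−S)⁺=0.0000, hold=0.0000 ⇒ V=0.0000 continue  boundary S*=110.5344
step 6: (k=6,j=0): S=66.2059, (K−S)⁺=55.2841, hold=53.7183 ⇒ V=55.2841 exercise | (k=6,j=1): S=76.6473, (K−S)⁺=44.8427, hold=43.2769 ⇒ V=44.8427 exercise | (k=6,j=2): S=88.7354, (K−S)⁺=32.7546, hold=31.1888 ⇒ V=32.7546 exercise | (k=6,j=3): S=102.7300, (K−S)⁺=18.7600, hold=17.1942 ⇒ V=18.7600 exercise | (k=6,j=4): S=118.9317, (K−S)⁺=2.5583, hold=5.2525 ⇒ V=5.2525 continue | (k=6,j=5): S=137.6885, (K−S)⁺=0.0000, hold=0.4593 ⇒ V=0.4593 continue | (k=6,j=6): S=159.4035, (K−S)⁺=0.0000, hold=0.0000 ⇒ V=0.0000 continue  boundary S*=102.7300
step 5: (k=5,j=0): S=71.2356, (K−S)⁺=50.2544, hold=48.6887 ⇒ V=50.2544 exercise | (k=5,j=1): S=82.4702, (K−S)⁺=39.0198, hold=37.4540 ⇒ V=39.0198 exercise | (k=5,j=2): S=95.4767, (K−S)⁺=26.0133, hold=24.4476 ⇒ V=26.0133 exercise | (k=5,j=3): S=110.5344, (K−S)⁺=10.9556, hold=10.9078 ⇒ V=10.9556 exercise | (k=5,j=4): S=127.9669, (K−S)⁺=0.0000, hold=2.4842 ⇒ V=2.4842 continue | (k=5,j=5): S=148.1487, (K−S)⁺=0.0000, hold=0.1946 ⇒ V=0.1946 continue  boundary S*=110.5344
step 4: (k=4,j=0): S=76.6473, (K−S)⁺=44.8427, hold=43.2769 ⇒ V=44.8427 exercise | (k=4,j=1): S=88.7354, (K−S)⁺=32.7546, hold=31.1888 ⇒ V=32.7546 exercise | (k=4,j=2): S=102.7300, (K−S)⁺=18.7600, hold=17.1942 ⇒ V=18.7600 exercise | (k=4,j=3): S=118.9317, (K−S)⁺=2.5583, hold=6.0414 ⇒ V=6.0414 continue | (k=4,j=4): S=137.6885, (K−S)⁺=0.0000, hold=1.1621 ⇒ V=1.1621 continue  boundary S*=102.7300
step 3: (k=3,j=0): S=82.4702, (K−S)⁺=39.0198, hold=37.4540 ⇒ V=39.0198 exercise | (k=3,j=1): S=95.4767, (K−S)⁺=26.0133, hold=24.4476 ⇒ V=26.0133 exercise | (k=3,j=2): S=110.5344, (K−S)⁺=10.9556, hold=11.3523 ⇒ V=11.3523 continue | (k=3,j=3): S=127.9669, (K−S)⁺=0.0000, hold=3.2145 ⇒ V=3.2145 continue  boundary S*=95.4767
step 2: (k=2,j=0): S=88.7354, (K−S)⁺=32.7546, hold=31.1888 ⇒ V=32.7546 exercise | (k=2,j=1): S=102.7300, (K−S)⁺=18.7600, hold=17.4177 ⇒ V=18.7600 exercise | (k=2,j=2): S=118.9317, (K−S)⁺=2.5583, hold=6.6209 ⇒ V=6.6209 continue  boundary S*=102.7300
step 1: (k=1,j=0): S=95.4767, (K−S)⁺=26.0133, hold=24.4476 ⇒ V=26.0133 exercise | (k=1,j=1): S=110.5344, (K−S)⁺=10.9556, hold=11.6788 ⇒ V=11.6788 continue  boundary S*=95.4767
step 0: (k=0,j=0): S=102.7300, (K−S)⁺=18.7600, hold=17.6017 ⇒ V=18.7600 exercise  boundary S*=102.7300

price = 18.7600
boundary = 102.7300 95.4767 102.7300 95.4767 102.7300 110.5344 102.7300 110.5344
tree:
18.7600
26.0133 11.6788
32.7546 18.7600 6.6209
39.0198 26.0133 11.3523 3.2145
44.8427 32.7546 18.7600 6.0414 1.1621
50.2544 39.0198 26.0133 10.9556 2.4842 0.1946
55.2841 44.8427 32.7546 18.7600 5.2525 0.4593 0.0000
59.9586 50.2544 39.0198 26.0133 10.9556 1.0839 0.0000 0.0000
64.3031 55.2841 44.8427 32.7546 18.7600 2.5583 0.0000 0.0000 0.0000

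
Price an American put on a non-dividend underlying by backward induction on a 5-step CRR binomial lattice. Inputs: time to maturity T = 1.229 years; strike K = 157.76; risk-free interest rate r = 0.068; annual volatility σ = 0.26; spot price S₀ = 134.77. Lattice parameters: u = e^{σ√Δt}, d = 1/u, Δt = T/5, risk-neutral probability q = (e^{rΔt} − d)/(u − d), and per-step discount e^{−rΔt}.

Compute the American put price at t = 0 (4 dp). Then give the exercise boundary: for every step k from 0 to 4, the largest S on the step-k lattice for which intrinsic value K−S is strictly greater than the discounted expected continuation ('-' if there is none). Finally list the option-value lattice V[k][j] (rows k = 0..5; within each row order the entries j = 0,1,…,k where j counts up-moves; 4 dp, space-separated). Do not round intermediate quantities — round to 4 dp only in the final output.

params: Δt=0.24580 u=1.13758 d=0.87906 q=0.53302 e^(-rΔt)=0.98342
t_5 payoffs: 87.0171 66.2124 39.2892 4.4483 0.0000 0.0000
t_4: node(4,0) S=80.4758 payoff=77.2842 vs cont=74.6693 → 77.2842 [stop]  node(4,1) S=104.1428 payoff=53.6172 vs cont=51.0023 → 53.6172 [stop]  node(4,2) S=134.7700 payoff=22.9900 vs cont=20.3751 → 22.9900 [stop]  node(4,3) S=174.4043 payoff=0.0000 vs cont=2.0429 → 2.0429 [wait]  node(4,4) S=225.6947 payoff=0.0000 vs cont=0.0000 → 0.0000 [wait]  ⇒ S*(4)=134.7700
t_3: node(3,0) S=91.5476 payoff=66.2124 vs cont=63.5974 → 66.2124 [stop]  node(3,1) S=118.4708 payoff=39.2892 vs cont=36.6743 → 39.2892 [stop]  node(3,2) S=153.3117 payoff=4.4483 vs cont=11.6288 → 11.6288 [wait]  node(3,3) S=198.3989 payoff=0.0000 vs cont=0.9382 → 0.9382 [wait]  ⇒ S*(3)=118.4708
t_2: node(2,0) S=104.1428 payoff=53.6172 vs cont=51.0023 → 53.6172 [stop]  node(2,1) S=134.7700 payoff=22.9900 vs cont=24.1389 → 24.1389 [wait]  node(2,2) S=174.4043 payoff=0.0000 vs cont=5.8322 → 5.8322 [wait]  ⇒ S*(2)=104.1428
t_1: node(1,0) S=118.4708 payoff=39.2892 vs cont=37.2765 → 39.2892 [stop]  node(1,1) S=153.3117 payoff=4.4483 vs cont=14.1428 → 14.1428 [wait]  ⇒ S*(1)=118.4708
t_0: node(0,0) S=134.7700 payoff=22.9900 vs cont=25.4567 → 25.4567 [wait]  ⇒ S*(0)=-

price = 25.4567
boundary = - 118.4708 104.1428 118.4708 134.7700
tree:
25.4567
39.2892 14.1428
53.6172 24.1389 5.8322
66.2124 39.2892 11.6288 0.9382
77.2842 53.6172 22.9900 2.0429 0.0000
87.0171 66.2124 39.2892 4.4483 0.0000 0.0000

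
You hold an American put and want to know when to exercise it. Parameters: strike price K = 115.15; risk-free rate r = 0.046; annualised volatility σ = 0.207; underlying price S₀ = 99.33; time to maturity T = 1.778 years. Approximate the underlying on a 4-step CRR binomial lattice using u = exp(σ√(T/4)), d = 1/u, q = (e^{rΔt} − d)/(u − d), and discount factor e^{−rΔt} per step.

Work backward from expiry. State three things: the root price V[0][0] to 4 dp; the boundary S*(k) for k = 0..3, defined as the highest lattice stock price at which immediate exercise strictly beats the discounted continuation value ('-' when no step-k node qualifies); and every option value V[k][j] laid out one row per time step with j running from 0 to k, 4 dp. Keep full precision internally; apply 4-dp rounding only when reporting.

Δt=0.44450  u=1.14799  d=0.87109  q=0.54016  discount=0.97976
step 4 (expiry): payoffs max(K−S,0) = 57.9581 39.7784 15.8200 0.0000 0.0000
step 3: (k=3,j=0): S=65.6555, (K−S)⁺=49.4945, hold=47.1639 ⇒ V=49.4945 exercise | (k=3,j=1): S=86.5255, (K−S)⁺=28.6245, hold=26.2939 ⇒ V=28.6245 exercise | (k=3,j=2): S=114.0294, (K−S)⁺=1.1206, hold=7.1275 ⇒ V=7.1275 continue | (k=3,j=3): S=150.2760, (K−S)⁺=0.0000, hold=0.0000 ⇒ V=0.0000 continue  boundary S*=86.5255
step 2: (k=2,j=0): S=75.3716, (K−S)⁺=39.7784, hold=37.4478 ⇒ V=39.7784 exercise | (k=2,j=1): S=99.3300, (K−S)⁺=15.8200, hold=16.6684 ⇒ V=16.6684 continue | (k=2,j=2): S=130.9041, (K−S)⁺=0.0000, hold=3.2112 ⇒ V=3.2112 continue  boundary S*=75.3716
step 1: (k=1,j=0): S=86.5255, (K−S)⁺=28.6245, hold=26.7430 ⇒ V=28.6245 exercise | (k=1,j=1): S=114.0294, (K−S)⁺=1.1206, hold=9.2092 ⇒ V=9.2092 continue  boundary S*=86.5255
step 0: (k=0,j=0): S=99.3300, (K−S)⁺=15.8200, hold=17.7701 ⇒ V=17.7701 continue  boundary S*=-

price = 17.7701
boundary = - 86.5255 75.3716 86.5255
tree:
17.7701
28.6245 9.2092
39.7784 16.6684 3.2112
49.4945 28.6245 7.1275 0.0000
57.9581 39.7784 15.8200 0.0000 0.0000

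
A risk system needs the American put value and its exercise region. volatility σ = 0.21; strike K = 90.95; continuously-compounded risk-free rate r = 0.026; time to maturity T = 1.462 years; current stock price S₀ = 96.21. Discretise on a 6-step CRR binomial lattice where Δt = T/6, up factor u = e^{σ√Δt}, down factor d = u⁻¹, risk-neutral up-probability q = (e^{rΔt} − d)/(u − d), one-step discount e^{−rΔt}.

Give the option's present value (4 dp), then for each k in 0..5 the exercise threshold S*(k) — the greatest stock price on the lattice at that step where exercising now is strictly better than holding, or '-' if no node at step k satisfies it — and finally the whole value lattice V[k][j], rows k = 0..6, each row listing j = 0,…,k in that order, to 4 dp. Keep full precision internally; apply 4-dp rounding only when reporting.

Δt=0.24367, u=1.10922, d=0.90153, q=0.50471, disc=e^(-rΔt)=0.99368
k=6 terminal: V=max(K-S,0) → 39.2962 27.3962 12.7546 0.0000 0.0000 0.0000 0.0000
k=5: j=0 S=57.2957 intr=33.6543 cont=33.0799 V=33.6543[EX]; j=1 S=70.4955 intr=20.4545 cont=19.8801 V=20.4545[EX]; j=2 S=86.7362 intr=4.2138 cont=6.2774 V=6.2774[hold]; j=3 S=106.7185 intr=0.0000 cont=0.0000 V=0.0000[hold]; j=4 S=131.3043 intr=0.0000 cont=0.0000 V=0.0000[hold]; j=5 S=161.5542 intr=0.0000 cont=0.0000 V=0.0000[hold]  S*(5)=70.4955
k=4: j=0 S=63.5538 intr=27.3962 cont=26.8218 V=27.3962[EX]; j=1 S=78.1954 intr=12.7546 cont=13.2152 V=13.2152[hold]; j=2 S=96.2100 intr=0.0000 cont=3.0895 V=3.0895[hold]; j=3 S=118.3748 intr=0.0000 cont=0.0000 V=0.0000[hold]; j=4 S=145.6460 intr=0.0000 cont=0.0000 V=0.0000[hold]  S*(4)=63.5538
k=3: j=0 S=70.4955 intr=20.4545 cont=20.1111 V=20.4545[EX]; j=1 S=86.7362 intr=4.2138 cont=8.0535 V=8.0535[hold]; j=2 S=106.7185 intr=0.0000 cont=1.5205 V=1.5205[hold]; j=3 S=131.3043 intr=0.0000 cont=0.0000 V=0.0000[hold]  S*(3)=70.4955
k=2: j=0 S=78.1954 intr=12.7546 cont=14.1060 V=14.1060[hold]; j=1 S=96.2100 intr=0.0000 cont=4.7262 V=4.7262[hold]; j=2 S=118.3748 intr=0.0000 cont=0.7484 V=0.7484[hold]  S*(2)=-
k=1: j=0 S=86.7362 intr=4.2138 cont=9.3128 V=9.3128[hold]; j=1 S=106.7185 intr=0.0000 cont=2.7014 V=2.7014[hold]  S*(1)=-
k=0: j=0 S=96.2100 intr=0.0000 cont=5.9382 V=5.9382[hold]  S*(0)=-

price = 5.9382
boundary = - - - 70.4955 63.5538 70.4955
tree:
5.9382
9.3128 2.7014
14.1060 4.7262 0.7484
20.4545 8.0535 1.5205 0.0000
27.3962 13.2152 3.0895 0.0000 0.0000
33.6543 20.4545 6.2774 0.0000 0.0000 0.0000
39.2962 27.3962 12.7546 0.0000 0.0000 0.0000 0.0000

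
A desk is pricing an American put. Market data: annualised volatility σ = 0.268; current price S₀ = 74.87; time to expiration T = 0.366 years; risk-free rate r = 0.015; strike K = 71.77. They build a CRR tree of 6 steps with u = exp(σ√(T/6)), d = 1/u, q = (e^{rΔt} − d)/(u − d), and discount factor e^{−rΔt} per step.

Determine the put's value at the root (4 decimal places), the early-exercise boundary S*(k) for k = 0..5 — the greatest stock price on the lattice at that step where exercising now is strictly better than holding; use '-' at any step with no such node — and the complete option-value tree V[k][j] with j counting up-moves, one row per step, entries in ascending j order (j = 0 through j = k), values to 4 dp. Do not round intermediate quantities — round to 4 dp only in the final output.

price = 3.3274
boundary = - - - - 57.4542 61.3859
tree:
3.3274
5.0798 1.5123
7.5035 2.5704 0.4156
10.6351 4.2628 0.8162 0.0000
14.3158 6.8297 1.6031 0.0000 0.0000
17.9956 10.3841 3.1484 0.0000 0.0000 0.0000
21.4397 14.3158 6.1834 0.0000 0.0000 0.0000 0.0000

Δt=0.06100, u=1.06843, d=0.93595, q=0.49037, disc=e^(-rΔt)=0.99909
k=6 terminal: V=max(K-S,0) → 21.4397 14.3158 6.1834 0.0000 0.0000 0.0000 0.0000
k=5: j=0 S=53.7744 intr=17.9956 cont=17.9300 V=17.9956[EX]; j=1 S=61.3859 intr=10.3841 cont=10.3185 V=10.3841[EX]; j=2 S=70.0747 intr=1.6953 cont=3.1484 V=3.1484[hold]; j=3 S=79.9934 intr=0.0000 cont=0.0000 V=0.0000[hold]; j=4 S=91.3161 intr=0.0000 cont=0.0000 V=0.0000[hold]; j=5 S=104.2413 intr=0.0000 cont=0.0000 V=0.0000[hold]  S*(5)=61.3859
k=4: j=0 S=57.4542 intr=14.3158 cont=14.2501 V=14.3158[EX]; j=1 S=65.5866 intr=6.1834 cont=6.8297 V=6.8297[hold]; j=2 S=74.8700 intr=0.0000 cont=1.6031 V=1.6031[hold]; j=3 S=85.4674 intr=0.0000 cont=0.0000 V=0.0000[hold]; j=4 S=97.5649 intr=0.0000 cont=0.0000 V=0.0000[hold]  S*(4)=57.4542
k=3: j=0 S=61.3859 intr=10.3841 cont=10.6351 V=10.6351[hold]; j=1 S=70.0747 intr=1.6953 cont=4.2628 V=4.2628[hold]; j=2 S=79.9934 intr=0.0000 cont=0.8162 V=0.8162[hold]; j=3 S=91.3161 intr=0.0000 cont=0.0000 V=0.0000[hold]  S*(3)=-
k=2: j=0 S=65.5866 intr=6.1834 cont=7.5035 V=7.5035[hold]; j=1 S=74.8700 intr=0.0000 cont=2.5704 V=2.5704[hold]; j=2 S=85.4674 intr=0.0000 cont=0.4156 V=0.4156[hold]  S*(2)=-
k=1: j=0 S=70.0747 intr=1.6953 cont=5.0798 V=5.0798[hold]; j=1 S=79.9934 intr=0.0000 cont=1.5123 V=1.5123[hold]  S*(1)=-
k=0: j=0 S=74.8700 intr=0.0000 cont=3.3274 V=3.3274[hold]  S*(0)=-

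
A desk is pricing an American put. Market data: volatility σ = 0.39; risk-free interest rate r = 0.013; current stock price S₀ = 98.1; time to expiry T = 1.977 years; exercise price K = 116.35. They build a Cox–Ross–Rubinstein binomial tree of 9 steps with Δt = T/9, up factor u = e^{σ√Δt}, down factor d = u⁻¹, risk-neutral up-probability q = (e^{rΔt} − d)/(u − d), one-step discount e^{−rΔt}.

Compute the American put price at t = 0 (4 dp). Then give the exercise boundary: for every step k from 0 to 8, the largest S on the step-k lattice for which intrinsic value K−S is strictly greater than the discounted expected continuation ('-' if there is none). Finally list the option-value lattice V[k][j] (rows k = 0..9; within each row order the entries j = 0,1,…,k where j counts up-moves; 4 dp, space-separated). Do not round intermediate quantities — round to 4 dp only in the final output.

params: Δt=0.21967 u=1.20056 d=0.83295 q=0.46221 e^(-rΔt)=0.99715
t_9 payoffs: 97.4171 89.0613 77.0176 59.6585 34.6381 0.0000 0.0000 0.0000 0.0000 0.0000
t_8: node(8,0) S=22.7300 payoff=93.6200 vs cont=93.2882 → 93.6200 [stop]  node(8,1) S=32.7618 payoff=83.5882 vs cont=83.2565 → 83.5882 [stop]  node(8,2) S=47.2209 payoff=69.1291 vs cont=68.7973 → 69.1291 [stop]  node(8,3) S=68.0615 payoff=48.2885 vs cont=47.9567 → 48.2885 [stop]  node(8,4) S=98.1000 payoff=18.2500 vs cont=18.5749 → 18.5749 [wait]  node(8,5) S=141.3957 payoff=0.0000 vs cont=0.0000 → 0.0000 [wait]  node(8,6) S=203.7997 payoff=0.0000 vs cont=0.0000 → 0.0000 [wait]  node(8,7) S=293.7452 payoff=0.0000 vs cont=0.0000 → 0.0000 [wait]  node(8,8) S=423.3876 payoff=0.0000 vs cont=0.0000 → 0.0000 [wait]  ⇒ S*(8)=68.0615
t_7: node(7,0) S=27.2887 payoff=89.0613 vs cont=88.7295 → 89.0613 [stop]  node(7,1) S=39.3324 payoff=77.0176 vs cont=76.6858 → 77.0176 [stop]  node(7,2) S=56.6915 payoff=59.6585 vs cont=59.3267 → 59.6585 [stop]  node(7,3) S=81.7119 payoff=34.6381 vs cont=34.4561 → 34.6381 [stop]  node(7,4) S=117.7749 payoff=0.0000 vs cont=9.9609 → 9.9609 [wait]  node(7,5) S=169.7540 payoff=0.0000 vs cont=0.0000 → 0.0000 [wait]  node(7,6) S=244.6736 payoff=0.0000 vs cont=0.0000 → 0.0000 [wait]  node(7,7) S=352.6586 payoff=0.0000 vs cont=0.0000 → 0.0000 [wait]  ⇒ S*(7)=81.7119
t_6: node(6,0) S=32.7618 payoff=83.5882 vs cont=83.2565 → 83.5882 [stop]  node(6,1) S=47.2209 payoff=69.1291 vs cont=68.7973 → 69.1291 [stop]  node(6,2) S=68.0615 payoff=48.2885 vs cont=47.9567 → 48.2885 [stop]  node(6,3) S=98.1000 payoff=18.2500 vs cont=23.1658 → 23.1658 [wait]  node(6,4) S=141.3957 payoff=0.0000 vs cont=5.3416 → 5.3416 [wait]  node(6,5) S=203.7997 payoff=0.0000 vs cont=0.0000 → 0.0000 [wait]  node(6,6) S=293.7452 payoff=0.0000 vs cont=0.0000 → 0.0000 [wait]  ⇒ S*(6)=68.0615
t_5: node(5,0) S=39.3324 payoff=77.0176 vs cont=76.6858 → 77.0176 [stop]  node(5,1) S=56.6915 payoff=59.6585 vs cont=59.3267 → 59.6585 [stop]  node(5,2) S=81.7119 payoff=34.6381 vs cont=36.5720 → 36.5720 [wait]  node(5,3) S=117.7749 payoff=0.0000 vs cont=14.8848 → 14.8848 [wait]  node(5,4) S=169.7540 payoff=0.0000 vs cont=2.8645 → 2.8645 [wait]  node(5,5) S=244.6736 payoff=0.0000 vs cont=0.0000 → 0.0000 [wait]  ⇒ S*(5)=56.6915
t_4: node(4,0) S=47.2209 payoff=69.1291 vs cont=68.7973 → 69.1291 [stop]  node(4,1) S=68.0615 payoff=48.2885 vs cont=48.8480 → 48.8480 [wait]  node(4,2) S=98.1000 payoff=18.2500 vs cont=26.4722 → 26.4722 [wait]  node(4,3) S=141.3957 payoff=0.0000 vs cont=9.3023 → 9.3023 [wait]  node(4,4) S=203.7997 payoff=0.0000 vs cont=1.5361 → 1.5361 [wait]  ⇒ S*(4)=47.2209
t_3: node(3,0) S=56.6915 payoff=59.6585 vs cont=59.5846 → 59.6585 [stop]  node(3,1) S=81.7119 payoff=34.6381 vs cont=38.3959 → 38.3959 [wait]  node(3,2) S=117.7749 payoff=0.0000 vs cont=18.4833 → 18.4833 [wait]  node(3,3) S=169.7540 payoff=0.0000 vs cont=5.6964 → 5.6964 [wait]  ⇒ S*(3)=56.6915
t_2: node(2,0) S=68.0615 payoff=48.2885 vs cont=49.6886 → 49.6886 [wait]  node(2,1) S=98.1000 payoff=18.2500 vs cont=29.1089 → 29.1089 [wait]  node(2,2) S=141.3957 payoff=0.0000 vs cont=12.5372 → 12.5372 [wait]  ⇒ S*(2)=-
t_1: node(1,0) S=81.7119 payoff=34.6381 vs cont=40.0619 → 40.0619 [wait]  node(1,1) S=117.7749 payoff=0.0000 vs cont=21.3881 → 21.3881 [wait]  ⇒ S*(1)=-
t_0: node(0,0) S=98.1000 payoff=18.2500 vs cont=31.3411 → 31.3411 [wait]  ⇒ S*(0)=-

price = 31.3411
boundary = - - - 56.6915 47.2209 56.6915 68.0615 81.7119 68.0615
tree:
31.3411
40.0619 21.3881
49.6886 29.1089 12.5372
59.6585 38.3959 18.4833 5.6964
69.1291 48.8480 26.4722 9.3023 1.5361
77.0176 59.6585 36.5720 14.8848 2.8645 0.0000
83.5882 69.1291 48.2885 23.1658 5.3416 0.0000 0.0000
89.0613 77.0176 59.6585 34.6381 9.9609 0.0000 0.0000 0.0000
93.6200 83.5882 69.1291 48.2885 18.5749 0.0000 0.0000 0.0000 0.0000
97.4171 89.0613 77.0176 59.6585 34.6381 0.0000 0.0000 0.0000 0.0000 0.0000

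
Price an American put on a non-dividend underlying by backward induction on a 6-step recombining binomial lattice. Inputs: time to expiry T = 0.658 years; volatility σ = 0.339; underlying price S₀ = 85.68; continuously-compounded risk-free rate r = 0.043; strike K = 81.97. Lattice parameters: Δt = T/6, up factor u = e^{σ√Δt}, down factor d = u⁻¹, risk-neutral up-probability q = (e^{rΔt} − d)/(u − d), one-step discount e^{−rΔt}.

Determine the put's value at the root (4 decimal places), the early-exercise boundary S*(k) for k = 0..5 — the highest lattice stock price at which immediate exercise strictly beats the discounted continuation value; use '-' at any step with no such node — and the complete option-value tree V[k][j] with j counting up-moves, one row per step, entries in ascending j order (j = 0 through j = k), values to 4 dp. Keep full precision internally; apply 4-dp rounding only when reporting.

Δt=0.10967  u=1.11881  d=0.89381  q=0.49297  discount=0.99530
step 6 (expiry): payoffs max(K−S,0) = 38.2834 27.2862 13.5207 0.0000 0.0000 0.0000 0.0000
step 5: (k=5,j=0): S=48.8769, (K−S)⁺=33.0931, hold=32.7075 ⇒ V=33.0931 exercise | (k=5,j=1): S=61.1806, (K−S)⁺=20.7894, hold=20.4038 ⇒ V=20.7894 exercise | (k=5,j=2): S=76.5816, (K−S)⁺=5.3884, hold=6.8231 ⇒ V=6.8231 continue | (k=5,j=3): S=95.8594, (K−S)⁺=0.0000, hold=0.0000 ⇒ V=0.0000 continue | (k=5,j=4): S=119.9900, (K−S)⁺=0.0000, hold=0.0000 ⇒ V=0.0000 continue | (k=5,j=5): S=150.1951, (K−S)⁺=0.0000, hold=0.0000 ⇒ V=0.0000 continue  boundary S*=61.1806
step 4: (k=4,j=0): S=54.6838, (K−S)⁺=27.2862, hold=26.9006 ⇒ V=27.2862 exercise | (k=4,j=1): S=68.4493, (K−S)⁺=13.5207, hold=13.8390 ⇒ V=13.8390 continue | (k=4,j=2): S=85.6800, (K−S)⁺=0.0000, hold=3.4432 ⇒ V=3.4432 continue | (k=4,j=3): S=107.2482, (K−S)⁺=0.0000, hold=0.0000 ⇒ V=0.0000 continue | (k=4,j=4): S=134.2457, (K−S)⁺=0.0000, hold=0.0000 ⇒ V=0.0000 continue  boundary S*=54.6838
step 3: (k=3,j=0): S=61.1806, (K−S)⁺=20.7894, hold=20.5599 ⇒ V=20.7894 exercise | (k=3,j=1): S=76.5816, (K−S)⁺=5.3884, hold=8.6732 ⇒ V=8.6732 continue | (k=3,j=2): S=95.8594, (K−S)⁺=0.0000, hold=1.7376 ⇒ V=1.7376 continue | (k=3,j=3): S=119.9900, (K−S)⁺=0.0000, hold=0.0000 ⇒ V=0.0000 continue  boundary S*=61.1806
step 2: (k=2,j=0): S=68.4493, (K−S)⁺=13.5207, hold=14.7467 ⇒ V=14.7467 continue | (k=2,j=1): S=85.6800, (K−S)⁺=0.0000, hold=5.2294 ⇒ V=5.2294 continue | (k=2,j=2): S=107.2482, (K−S)⁺=0.0000, hold=0.8769 ⇒ V=0.8769 continue  boundary S*=-
step 1: (k=1,j=0): S=76.5816, (K−S)⁺=5.3884, hold=10.0077 ⇒ V=10.0077 continue | (k=1,j=1): S=95.8594, (K−S)⁺=0.0000, hold=3.0692 ⇒ V=3.0692 continue  boundary S*=-
step 0: (k=0,j=0): S=85.6800, (K−S)⁺=0.0000, hold=6.5562 ⇒ V=6.5562 continue  boundary S*=-

price = 6.5562
boundary = - - - 61.1806 54.6838 61.1806
tree:
6.5562
10.0077 3.0692
14.7467 5.2294 0.8769
20.7894 8.6732 1.7376 0.0000
27.2862 13.8390 3.4432 0.0000 0.0000
33.0931 20.7894 6.8231 0.0000 0.0000 0.0000
38.2834 27.2862 13.5207 0.0000 0.0000 0.0000 0.0000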